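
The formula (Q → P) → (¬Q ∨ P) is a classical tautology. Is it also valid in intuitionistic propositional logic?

No

This is the material-implication-as-disjunction principle, which is not intuitionistically valid.
A Kripke countermodel: worlds u, v; order generated by u ≤ v; atoms true at each world — u:{}; v:{P,Q}.
u ⊮ (Q → P) → (¬Q ∨ P): already at u itself, u ⊩ Q → P but u ⊮ ¬Q ∨ P.
u ⊮ ¬Q ∨ P: neither disjunct is forced at u.
u ⊮ ¬Q since v is accessible from u and v ⊩ Q.
So the root u does not force the formula.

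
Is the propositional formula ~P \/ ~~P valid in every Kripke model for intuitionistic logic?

No

This is the weak law of excluded middle, which is not intuitionistically valid.
A Kripke countermodel: worlds u0, u1, u2; order generated by u0 <= u1, u0 <= u2; atoms true at each world — u0:{}; u1:{P}; u2:{}.
u0 ||-/- ~P \/ ~~P: neither disjunct is forced at u0.
u0 ||-/- ~P since u1 is accessible from u0 and u1 ||- P.
So the root u0 does not force the formula.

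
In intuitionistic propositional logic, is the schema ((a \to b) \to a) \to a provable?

No

This is Peirce's law, which is not intuitionistically valid.
A Kripke countermodel: worlds w0, w1; order generated by w0 \le w1; atoms true at each world — w0:{}; w1:{a}.
w0 \nVdash ((a \to b) \to a) \to a: already at w0 itself, w0 \Vdash (a \to b) \to a but w0 \nVdash a.
w0 lacks atom a, so w0 \nVdash a.
So the root w0 does not force the formula.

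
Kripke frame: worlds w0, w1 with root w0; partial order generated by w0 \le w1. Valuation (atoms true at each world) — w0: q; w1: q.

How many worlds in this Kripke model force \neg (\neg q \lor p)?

2

w0: forces it.
w1: forces it.
Worlds forcing the formula: {w0, w1}.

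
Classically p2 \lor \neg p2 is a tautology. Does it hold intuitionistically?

This is the law of excluded middle, which is not intuitionistically valid.
A Kripke countermodel: worlds u, v; order generated by u \le v; atoms true at each world — u:{}; v:{p2}.
u \nVdash p2 \lor \neg p2: neither disjunct is forced at u.
u lacks atom p2, so u \nVdash p2.
So the root u does not force the formula.

No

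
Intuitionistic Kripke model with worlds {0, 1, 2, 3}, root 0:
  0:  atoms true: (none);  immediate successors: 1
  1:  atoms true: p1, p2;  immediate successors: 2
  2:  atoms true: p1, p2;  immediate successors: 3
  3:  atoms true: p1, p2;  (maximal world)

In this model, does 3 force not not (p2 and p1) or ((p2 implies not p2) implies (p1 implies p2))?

Yes

3 forces not not (p2 and p1) or ((p2 implies not p2) implies (p1 implies p2)) via the disjunct not not (p2 and p1).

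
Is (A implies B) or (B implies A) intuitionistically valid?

This is the Gödel–Dummett linearity axiom, which is not intuitionistically valid.
A Kripke countermodel: worlds w0, w1, w2; order generated by w0 <= w1, w0 <= w2; atoms true at each world — w0:{}; w1:{A}; w2:{B}.
w0 does not force (A implies B) or (B implies A): neither disjunct is forced at w0.
w0 does not force A implies B: at the accessible world w1, w1 forces A but w1 does not force B.
w1 lacks atom B, so w1 does not force B.
So the root w0 does not force the formula.

No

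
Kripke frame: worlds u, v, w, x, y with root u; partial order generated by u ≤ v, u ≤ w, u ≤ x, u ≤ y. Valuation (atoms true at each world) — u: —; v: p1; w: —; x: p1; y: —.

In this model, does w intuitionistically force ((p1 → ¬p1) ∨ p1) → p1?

No

w ⊮ ((p1 → ¬p1) ∨ p1) → p1: already at w itself, w ⊩ (p1 → ¬p1) ∨ p1 but w ⊮ p1.
w lacks atom p1, so w ⊮ p1.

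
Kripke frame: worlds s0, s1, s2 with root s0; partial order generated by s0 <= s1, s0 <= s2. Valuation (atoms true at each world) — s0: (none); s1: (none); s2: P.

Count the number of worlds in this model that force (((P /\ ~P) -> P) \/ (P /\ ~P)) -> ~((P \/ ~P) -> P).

1

s0: does not force it — s0 ||-/- (((P /\ ~P) -> P) \/ (P /\ ~P)) -> ~((P \/ ~P) -> P): already at s0 itself, s0 ||- ((P /\ ~P) -> P) \/ (P /\ ~P) but s0 ||-/- ~((P \/ ~P) -> P).
s1: forces it.
s2: does not force it — s2 ||-/- (((P /\ ~P) -> P) \/ (P /\ ~P)) -> ~((P \/ ~P) -> P): already at s2 itself, s2 ||- ((P /\ ~P) -> P) \/ (P /\ ~P) but s2 ||-/- ~((P \/ ~P) -> P).
Worlds forcing the formula: {s1}.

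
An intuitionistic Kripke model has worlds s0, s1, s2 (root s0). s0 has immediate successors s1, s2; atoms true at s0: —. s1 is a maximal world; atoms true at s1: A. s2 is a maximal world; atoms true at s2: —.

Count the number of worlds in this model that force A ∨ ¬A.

s0: does not force it — s0 ⊮ A ∨ ¬A: neither disjunct is forced at s0.
s1: forces it.
s2: forces it.
Worlds forcing the formula: {s1, s2}.

2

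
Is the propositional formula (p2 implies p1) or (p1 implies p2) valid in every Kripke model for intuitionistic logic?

No

This is the Gödel–Dummett linearity axiom, which is not intuitionistically valid.
A Kripke countermodel: worlds s0, s1, s2; order generated by s0 <= s1, s0 <= s2; atoms true at each world — s0:{}; s1:{p2}; s2:{p1}.
s0 does not force (p2 implies p1) or (p1 implies p2): neither disjunct is forced at s0.
s0 does not force p2 implies p1: at the accessible world s1, s1 forces p2 but s1 does not force p1.
s1 lacks atom p1, so s1 does not force p1.
So the root s0 does not force the formula.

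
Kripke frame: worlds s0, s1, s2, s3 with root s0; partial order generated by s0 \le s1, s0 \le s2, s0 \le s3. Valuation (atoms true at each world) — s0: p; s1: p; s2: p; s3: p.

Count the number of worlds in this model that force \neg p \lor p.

s0: forces it.
s1: forces it.
s2: forces it.
s3: forces it.
Worlds forcing the formula: {s0, s1, s2, s3}.

4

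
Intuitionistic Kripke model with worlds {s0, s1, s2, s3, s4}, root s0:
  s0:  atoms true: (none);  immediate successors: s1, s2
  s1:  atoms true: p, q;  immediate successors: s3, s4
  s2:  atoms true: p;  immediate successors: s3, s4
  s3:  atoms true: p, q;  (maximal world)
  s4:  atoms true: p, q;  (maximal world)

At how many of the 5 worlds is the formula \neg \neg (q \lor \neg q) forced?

s0: forces it.
s1: forces it.
s2: forces it.
s3: forces it.
s4: forces it.
Worlds forcing the formula: {s0, s1, s2, s3, s4}.

5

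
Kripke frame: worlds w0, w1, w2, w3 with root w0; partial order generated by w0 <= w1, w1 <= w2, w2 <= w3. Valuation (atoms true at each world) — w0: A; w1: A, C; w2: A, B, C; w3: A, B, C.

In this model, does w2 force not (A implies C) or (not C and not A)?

No

w2 does not force not (A implies C) or (not C and not A): neither disjunct is forced at w2.
w2 does not force not (A implies C) since w2 is accessible from w2 and w2 forces A implies C.
w2 forces A implies C: every world accessible from w2 that forces A (namely w2, w3) also forces C.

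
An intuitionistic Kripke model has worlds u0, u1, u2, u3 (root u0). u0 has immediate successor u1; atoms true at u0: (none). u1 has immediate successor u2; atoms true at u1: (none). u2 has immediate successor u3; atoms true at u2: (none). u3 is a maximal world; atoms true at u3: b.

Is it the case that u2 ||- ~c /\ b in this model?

No

u2 ||-/- ~c /\ b since u2 fails b.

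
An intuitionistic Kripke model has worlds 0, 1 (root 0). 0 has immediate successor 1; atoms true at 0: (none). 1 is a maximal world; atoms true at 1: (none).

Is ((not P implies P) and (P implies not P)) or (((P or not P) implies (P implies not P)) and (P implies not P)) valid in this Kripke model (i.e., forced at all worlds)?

0 forces ((not P implies P) and (P implies not P)) or (((P or not P) implies (P implies not P)) and (P implies not P)) via the disjunct ((P or not P) implies (P implies not P)) and (P implies not P).
Since the root 0 forces ((not P implies P) and (P implies not P)) or (((P or not P) implies (P implies not P)) and (P implies not P)) and forcing is persistent (monotone upward), every world forces it.

Yes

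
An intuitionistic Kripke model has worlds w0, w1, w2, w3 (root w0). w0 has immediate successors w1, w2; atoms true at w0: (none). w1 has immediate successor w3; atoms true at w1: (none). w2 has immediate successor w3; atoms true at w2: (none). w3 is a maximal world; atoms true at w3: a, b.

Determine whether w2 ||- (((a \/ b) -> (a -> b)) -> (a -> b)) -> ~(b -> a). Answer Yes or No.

w2 ||-/- (((a \/ b) -> (a -> b)) -> (a -> b)) -> ~(b -> a): already at w2 itself, w2 ||- ((a \/ b) -> (a -> b)) -> (a -> b) but w2 ||-/- ~(b -> a).
w2 ||-/- ~(b -> a) since w2 is accessible from w2 and w2 ||- b -> a.
w2 ||- b -> a: every world accessible from w2 that forces b (namely w3) also forces a.

No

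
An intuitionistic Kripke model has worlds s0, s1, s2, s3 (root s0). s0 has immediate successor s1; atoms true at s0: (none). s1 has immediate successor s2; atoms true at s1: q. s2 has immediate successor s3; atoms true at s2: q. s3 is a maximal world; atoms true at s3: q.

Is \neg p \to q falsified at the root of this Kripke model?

s0 \nVdash \neg p \to q: already at s0 itself, s0 \Vdash \neg p but s0 \nVdash q.
s0 lacks atom q, so s0 \nVdash q.
So the root s0 does not force \neg p \to q; the model is a countermodel.

Yes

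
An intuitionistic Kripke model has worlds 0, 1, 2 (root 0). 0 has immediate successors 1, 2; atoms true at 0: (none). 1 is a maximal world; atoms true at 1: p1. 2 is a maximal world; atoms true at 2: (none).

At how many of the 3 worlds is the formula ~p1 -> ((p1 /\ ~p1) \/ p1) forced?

0: does not force it — 0 ||-/- ~p1 -> ((p1 /\ ~p1) \/ p1): at the accessible world 2, 2 ||- ~p1 but 2 ||-/- (p1 /\ ~p1) \/ p1.
1: forces it.
2: does not force it — 2 ||-/- ~p1 -> ((p1 /\ ~p1) \/ p1): already at 2 itself, 2 ||- ~p1 but 2 ||-/- (p1 /\ ~p1) \/ p1.
Worlds forcing the formula: {1}.

1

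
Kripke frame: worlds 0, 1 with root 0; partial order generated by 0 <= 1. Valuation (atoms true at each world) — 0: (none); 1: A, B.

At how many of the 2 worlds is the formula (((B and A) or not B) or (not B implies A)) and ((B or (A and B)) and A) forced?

1

0: does not force it — 0 does not force (((B and A) or not B) or (not B implies A)) and ((B or (A and B)) and A) since 0 fails (B or (A and B)) and A.
1: forces it.
Worlds forcing the formula: {1}.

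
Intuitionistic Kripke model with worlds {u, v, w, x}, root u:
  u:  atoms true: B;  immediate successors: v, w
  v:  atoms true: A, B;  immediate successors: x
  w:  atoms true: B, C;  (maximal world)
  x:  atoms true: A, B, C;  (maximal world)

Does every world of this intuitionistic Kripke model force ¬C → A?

u ⊩ ¬C → A vacuously: no world accessible from u forces the antecedent ¬C.
Since the root u forces ¬C → A and forcing is persistent (monotone upward), every world forces it.

Yes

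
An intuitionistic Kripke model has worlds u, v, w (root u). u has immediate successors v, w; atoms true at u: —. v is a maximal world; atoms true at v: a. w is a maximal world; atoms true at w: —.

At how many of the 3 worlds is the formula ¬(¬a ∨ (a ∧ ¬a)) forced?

u: does not force it — u ⊮ ¬(¬a ∨ (a ∧ ¬a)) since w is accessible from u and w ⊩ ¬a ∨ (a ∧ ¬a).
v: forces it.
w: does not force it — w ⊮ ¬(¬a ∨ (a ∧ ¬a)) since w is accessible from w and w ⊩ ¬a ∨ (a ∧ ¬a).
Worlds forcing the formula: {v}.

1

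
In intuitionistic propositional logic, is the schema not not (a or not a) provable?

This is the double negation of excluded middle, which is intuitionistically derivable.
Assuming not (a or not a): from a we'd get a or not a, so not a; but then a or not a again — contradiction. Hence not not (a or not a).

Yes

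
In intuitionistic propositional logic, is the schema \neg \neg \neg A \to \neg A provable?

Yes

This is triple-negation reduction, which is intuitionistically derivable.
Assume \neg \neg \neg A and suppose A. Then \neg \neg A (double-negation introduction), contradicting \neg \neg \neg A. So \neg A.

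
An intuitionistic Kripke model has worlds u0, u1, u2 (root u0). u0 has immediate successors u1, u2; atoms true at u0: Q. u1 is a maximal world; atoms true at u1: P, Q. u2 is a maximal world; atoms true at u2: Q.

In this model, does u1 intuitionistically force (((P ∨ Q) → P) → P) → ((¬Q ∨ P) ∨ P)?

u1 ⊩ (((P ∨ Q) → P) → P) → ((¬Q ∨ P) ∨ P): every world accessible from u1 that forces ((P ∨ Q) → P) → P (namely u1) also forces (¬Q ∨ P) ∨ P.

Yes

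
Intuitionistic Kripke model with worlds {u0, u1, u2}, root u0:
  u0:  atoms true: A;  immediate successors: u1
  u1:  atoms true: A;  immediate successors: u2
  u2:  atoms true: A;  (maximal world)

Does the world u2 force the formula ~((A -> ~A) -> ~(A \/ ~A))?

u2 ||-/- ~((A -> ~A) -> ~(A \/ ~A)) since u2 is accessible from u2 and u2 ||- (A -> ~A) -> ~(A \/ ~A).
u2 ||- (A -> ~A) -> ~(A \/ ~A) vacuously: no world accessible from u2 forces the antecedent A -> ~A.

No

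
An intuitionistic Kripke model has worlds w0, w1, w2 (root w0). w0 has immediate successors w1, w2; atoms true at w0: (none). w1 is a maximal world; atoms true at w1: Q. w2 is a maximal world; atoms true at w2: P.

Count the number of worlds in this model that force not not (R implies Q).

w0: forces it.
w1: forces it.
w2: forces it.
Worlds forcing the formula: {w0, w1, w2}.

3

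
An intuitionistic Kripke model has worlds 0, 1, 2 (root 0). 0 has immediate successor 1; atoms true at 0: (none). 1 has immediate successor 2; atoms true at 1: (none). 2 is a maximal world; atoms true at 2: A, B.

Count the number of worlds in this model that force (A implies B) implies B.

1

0: does not force it — 0 does not force (A implies B) implies B: already at 0 itself, 0 forces A implies B but 0 does not force B.
1: does not force it — 1 does not force (A implies B) implies B: already at 1 itself, 1 forces A implies B but 1 does not force B.
2: forces it.
Worlds forcing the formula: {2}.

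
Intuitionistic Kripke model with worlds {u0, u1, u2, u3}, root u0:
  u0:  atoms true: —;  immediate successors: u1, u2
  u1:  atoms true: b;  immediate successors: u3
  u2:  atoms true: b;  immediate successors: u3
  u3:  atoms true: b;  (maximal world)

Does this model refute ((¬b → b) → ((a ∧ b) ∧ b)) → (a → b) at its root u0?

No

u0 ⊩ ((¬b → b) → ((a ∧ b) ∧ b)) → (a → b) vacuously: no world accessible from u0 forces the antecedent (¬b → b) → ((a ∧ b) ∧ b).
So the root u0 forces ((¬b → b) → ((a ∧ b) ∧ b)) → (a → b); the model is not a countermodel.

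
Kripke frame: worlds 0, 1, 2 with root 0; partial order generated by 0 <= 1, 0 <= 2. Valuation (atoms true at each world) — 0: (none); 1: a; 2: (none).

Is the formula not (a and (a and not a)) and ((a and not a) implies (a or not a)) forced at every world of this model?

Yes

0 forces not (a and (a and not a)) and ((a and not a) implies (a or not a)) since 0 forces both conjuncts.
Since the root 0 forces not (a and (a and not a)) and ((a and not a) implies (a or not a)) and forcing is persistent (monotone upward), every world forces it.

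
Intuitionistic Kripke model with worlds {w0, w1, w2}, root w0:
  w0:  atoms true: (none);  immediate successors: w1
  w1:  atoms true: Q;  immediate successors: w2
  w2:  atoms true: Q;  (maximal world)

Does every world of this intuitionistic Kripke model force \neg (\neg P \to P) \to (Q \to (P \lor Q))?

w0 \Vdash \neg (\neg P \to P) \to (Q \to (P \lor Q)): every world accessible from w0 that forces \neg (\neg P \to P) (namely w0, w1, w2) also forces Q \to (P \lor Q).
Since the root w0 forces \neg (\neg P \to P) \to (Q \to (P \lor Q)) and forcing is persistent (monotone upward), every world forces it.

Yes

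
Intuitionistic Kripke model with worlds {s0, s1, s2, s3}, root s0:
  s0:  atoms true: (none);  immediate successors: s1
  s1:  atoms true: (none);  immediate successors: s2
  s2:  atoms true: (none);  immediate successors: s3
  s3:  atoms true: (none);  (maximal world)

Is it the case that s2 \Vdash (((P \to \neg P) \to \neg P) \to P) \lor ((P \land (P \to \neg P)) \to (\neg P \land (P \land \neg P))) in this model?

Yes

s2 \Vdash (((P \to \neg P) \to \neg P) \to P) \lor ((P \land (P \to \neg P)) \to (\neg P \land (P \land \neg P))) via the disjunct (P \land (P \to \neg P)) \to (\neg P \land (P \land \neg P)).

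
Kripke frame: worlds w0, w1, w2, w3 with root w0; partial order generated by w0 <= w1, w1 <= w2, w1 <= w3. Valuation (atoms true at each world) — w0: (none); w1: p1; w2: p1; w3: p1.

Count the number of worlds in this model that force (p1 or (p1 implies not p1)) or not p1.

w0: does not force it — w0 does not force (p1 or (p1 implies not p1)) or not p1: neither disjunct is forced at w0.
w1: forces it.
w2: forces it.
w3: forces it.
Worlds forcing the formula: {w1, w2, w3}.

3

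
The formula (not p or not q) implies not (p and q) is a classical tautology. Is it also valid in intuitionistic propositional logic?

This is a constructively valid De Morgan direction (disjunction of negations to negated conjunction), which is intuitionistically derivable.
If not p holds at a world then no accessible world forces p, hence none forces p and q; likewise for not q.

Yes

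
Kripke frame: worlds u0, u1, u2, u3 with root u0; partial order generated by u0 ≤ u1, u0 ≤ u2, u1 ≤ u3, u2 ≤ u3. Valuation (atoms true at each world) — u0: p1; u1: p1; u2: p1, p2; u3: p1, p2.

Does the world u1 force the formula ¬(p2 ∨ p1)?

No

u1 ⊮ ¬(p2 ∨ p1) since u1 is accessible from u1 and u1 ⊩ p2 ∨ p1.
u1 ⊩ p2 ∨ p1 via the disjunct p1.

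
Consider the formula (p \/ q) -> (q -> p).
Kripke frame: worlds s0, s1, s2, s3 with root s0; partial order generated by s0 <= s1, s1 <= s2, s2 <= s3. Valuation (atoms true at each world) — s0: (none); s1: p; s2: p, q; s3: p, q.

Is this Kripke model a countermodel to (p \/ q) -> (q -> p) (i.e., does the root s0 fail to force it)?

s0 ||- (p \/ q) -> (q -> p): every world accessible from s0 that forces p \/ q (namely s1, s2, s3) also forces q -> p.
So the root s0 forces (p \/ q) -> (q -> p); the model is not a countermodel.

No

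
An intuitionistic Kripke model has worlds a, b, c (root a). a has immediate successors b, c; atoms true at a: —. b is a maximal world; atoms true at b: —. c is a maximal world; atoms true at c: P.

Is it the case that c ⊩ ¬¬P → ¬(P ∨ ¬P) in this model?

No

c ⊮ ¬¬P → ¬(P ∨ ¬P): already at c itself, c ⊩ ¬¬P but c ⊮ ¬(P ∨ ¬P).
c ⊮ ¬(P ∨ ¬P) since c is accessible from c and c ⊩ P ∨ ¬P.
c ⊩ P ∨ ¬P via the disjunct P.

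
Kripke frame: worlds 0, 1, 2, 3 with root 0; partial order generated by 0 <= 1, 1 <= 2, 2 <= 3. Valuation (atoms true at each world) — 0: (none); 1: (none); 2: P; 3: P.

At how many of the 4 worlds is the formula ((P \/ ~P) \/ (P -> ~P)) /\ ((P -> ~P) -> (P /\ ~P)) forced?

2

0: does not force it — 0 ||-/- ((P \/ ~P) \/ (P -> ~P)) /\ ((P -> ~P) -> (P /\ ~P)) since 0 fails (P \/ ~P) \/ (P -> ~P).
1: does not force it — 1 ||-/- ((P \/ ~P) \/ (P -> ~P)) /\ ((P -> ~P) -> (P /\ ~P)) since 1 fails (P \/ ~P) \/ (P -> ~P).
2: forces it.
3: forces it.
Worlds forcing the formula: {2, 3}.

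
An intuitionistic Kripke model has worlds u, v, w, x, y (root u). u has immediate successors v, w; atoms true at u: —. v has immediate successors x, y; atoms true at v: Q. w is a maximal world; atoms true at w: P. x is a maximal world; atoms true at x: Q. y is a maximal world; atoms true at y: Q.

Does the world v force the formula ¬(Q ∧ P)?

v ⊩ ¬(Q ∧ P): no world accessible from v forces Q ∧ P.

Yes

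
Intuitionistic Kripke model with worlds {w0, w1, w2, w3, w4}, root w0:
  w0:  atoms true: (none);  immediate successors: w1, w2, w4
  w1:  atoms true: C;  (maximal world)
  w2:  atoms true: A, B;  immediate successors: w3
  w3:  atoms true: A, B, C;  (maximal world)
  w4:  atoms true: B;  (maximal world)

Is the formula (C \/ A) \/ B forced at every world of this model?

No

Not every world: w0 ||-/- (C \/ A) \/ B.
w0 ||-/- (C \/ A) \/ B: neither disjunct is forced at w0.
w0 ||-/- C \/ A: neither disjunct is forced at w0.
w0 lacks atom C, so w0 ||-/- C.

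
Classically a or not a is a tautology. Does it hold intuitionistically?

This is the law of excluded middle, which is not intuitionistically valid.
A Kripke countermodel: worlds s0, s1; order generated by s0 <= s1; atoms true at each world — s0:{}; s1:{a}.
s0 does not force a or not a: neither disjunct is forced at s0.
s0 lacks atom a, so s0 does not force a.
So the root s0 does not force the formula.

No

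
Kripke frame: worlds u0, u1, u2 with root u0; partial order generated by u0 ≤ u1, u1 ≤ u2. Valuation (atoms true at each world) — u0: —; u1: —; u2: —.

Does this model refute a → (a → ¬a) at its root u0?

No

u0 ⊩ a → (a → ¬a) vacuously: no world accessible from u0 forces the antecedent a.
So the root u0 forces a → (a → ¬a); the model is not a countermodel.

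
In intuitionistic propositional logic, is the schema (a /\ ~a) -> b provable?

This is an instance of ex falso quodlibet, which is intuitionistically derivable.
No world can force both a and ~a, so the antecedent a /\ ~a is never forced and the implication holds vacuously at every world.

Yes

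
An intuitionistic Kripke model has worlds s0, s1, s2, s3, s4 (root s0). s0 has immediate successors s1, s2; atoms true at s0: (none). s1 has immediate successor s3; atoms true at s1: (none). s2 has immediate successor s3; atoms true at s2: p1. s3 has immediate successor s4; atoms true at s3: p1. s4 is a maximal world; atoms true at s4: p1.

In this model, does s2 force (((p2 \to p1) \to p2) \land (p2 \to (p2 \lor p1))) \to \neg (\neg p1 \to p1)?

s2 \Vdash (((p2 \to p1) \to p2) \land (p2 \to (p2 \lor p1))) \to \neg (\neg p1 \to p1) vacuously: no world accessible from s2 forces the antecedent ((p2 \to p1) \to p2) \land (p2 \to (p2 \lor p1)).

Yes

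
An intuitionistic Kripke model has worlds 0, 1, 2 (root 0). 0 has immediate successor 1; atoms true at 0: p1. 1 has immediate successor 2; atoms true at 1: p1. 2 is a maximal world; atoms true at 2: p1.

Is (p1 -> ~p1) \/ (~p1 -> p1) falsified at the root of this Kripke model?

0 ||- (p1 -> ~p1) \/ (~p1 -> p1) via the disjunct ~p1 -> p1.
So the root 0 forces (p1 -> ~p1) \/ (~p1 -> p1); the model is not a countermodel.

No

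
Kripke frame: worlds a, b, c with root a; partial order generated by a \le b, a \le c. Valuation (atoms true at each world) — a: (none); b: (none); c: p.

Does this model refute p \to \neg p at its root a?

Yes

a \nVdash p \to \neg p: at the accessible world c, c \Vdash p but c \nVdash \neg p.
c \nVdash \neg p since c is accessible from c and c \Vdash p.
So the root a does not force p \to \neg p; the model is a countermodel.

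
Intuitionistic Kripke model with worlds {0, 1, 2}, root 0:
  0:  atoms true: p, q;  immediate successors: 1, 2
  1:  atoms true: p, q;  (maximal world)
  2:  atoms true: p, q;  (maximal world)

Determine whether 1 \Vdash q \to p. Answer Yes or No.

1 \Vdash q \to p: every world accessible from 1 that forces q (namely 1) also forces p.

Yes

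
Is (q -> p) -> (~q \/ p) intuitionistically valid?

No

This is the material-implication-as-disjunction principle, which is not intuitionistically valid.
A Kripke countermodel: worlds 0, 1; order generated by 0 <= 1; atoms true at each world — 0:{}; 1:{p,q}.
0 ||-/- (q -> p) -> (~q \/ p): already at 0 itself, 0 ||- q -> p but 0 ||-/- ~q \/ p.
0 ||-/- ~q \/ p: neither disjunct is forced at 0.
0 ||-/- ~q since 1 is accessible from 0 and 1 ||- q.
So the root 0 does not force the formula.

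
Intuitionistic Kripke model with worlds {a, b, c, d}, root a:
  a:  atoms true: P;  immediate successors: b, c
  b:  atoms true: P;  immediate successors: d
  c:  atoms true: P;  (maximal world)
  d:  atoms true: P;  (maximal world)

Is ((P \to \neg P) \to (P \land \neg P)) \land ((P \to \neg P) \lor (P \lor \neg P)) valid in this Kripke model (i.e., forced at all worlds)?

Yes

a \Vdash ((P \to \neg P) \to (P \land \neg P)) \land ((P \to \neg P) \lor (P \lor \neg P)) since a forces both conjuncts.
Since the root a forces ((P \to \neg P) \to (P \land \neg P)) \land ((P \to \neg P) \lor (P \lor \neg P)) and forcing is persistent (monotone upward), every world forces it.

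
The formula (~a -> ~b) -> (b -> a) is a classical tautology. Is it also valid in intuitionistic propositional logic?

No

This is the converse of contraposition, which is not intuitionistically valid.
A Kripke countermodel: worlds 0, 1; order generated by 0 <= 1; atoms true at each world — 0:{b}; 1:{a,b}.
0 ||-/- (~a -> ~b) -> (b -> a): already at 0 itself, 0 ||- ~a -> ~b but 0 ||-/- b -> a.
0 ||-/- b -> a: already at 0 itself, 0 ||- b but 0 ||-/- a.
0 lacks atom a, so 0 ||-/- a.
So the root 0 does not force the formula.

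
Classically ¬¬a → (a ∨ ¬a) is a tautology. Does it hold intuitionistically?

This is a variant of double-negation elimination (deriving excluded middle from double negation), which is not intuitionistically valid.
A Kripke countermodel: worlds u, v; order generated by u ≤ v; atoms true at each world — u:{}; v:{a}.
u ⊮ ¬¬a → (a ∨ ¬a): already at u itself, u ⊩ ¬¬a but u ⊮ a ∨ ¬a.
u ⊮ a ∨ ¬a: neither disjunct is forced at u.
u lacks atom a, so u ⊮ a.
So the root u does not force the formula.

No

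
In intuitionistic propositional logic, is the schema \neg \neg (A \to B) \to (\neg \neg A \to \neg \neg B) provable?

Yes

This is the distribution of double negation over implication, which is intuitionistically derivable.
Assume \neg \neg (A \to B) and \neg \neg A; suppose \neg B. Then A \to B would give \neg A (by contraposition), contradicting \neg \neg A; so \neg (A \to B), contradicting \neg \neg (A \to B). Hence \neg \neg B.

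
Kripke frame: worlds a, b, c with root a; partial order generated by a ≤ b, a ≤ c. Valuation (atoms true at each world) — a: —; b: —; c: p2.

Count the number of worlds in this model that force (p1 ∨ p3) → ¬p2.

3

a: forces it.
b: forces it.
c: forces it.
Worlds forcing the formula: {a, b, c}.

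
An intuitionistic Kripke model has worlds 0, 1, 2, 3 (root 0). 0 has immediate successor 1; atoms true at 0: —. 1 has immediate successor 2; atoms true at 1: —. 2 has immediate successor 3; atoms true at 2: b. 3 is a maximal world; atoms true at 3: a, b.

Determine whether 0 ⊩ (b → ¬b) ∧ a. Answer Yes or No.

No

0 ⊮ (b → ¬b) ∧ a since 0 fails b → ¬b.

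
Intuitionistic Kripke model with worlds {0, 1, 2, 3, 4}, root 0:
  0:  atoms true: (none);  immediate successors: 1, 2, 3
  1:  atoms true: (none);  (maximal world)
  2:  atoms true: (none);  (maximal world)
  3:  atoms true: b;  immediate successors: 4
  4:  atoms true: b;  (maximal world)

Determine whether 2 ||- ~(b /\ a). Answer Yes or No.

Yes

2 ||- ~(b /\ a): no world accessible from 2 forces b /\ a.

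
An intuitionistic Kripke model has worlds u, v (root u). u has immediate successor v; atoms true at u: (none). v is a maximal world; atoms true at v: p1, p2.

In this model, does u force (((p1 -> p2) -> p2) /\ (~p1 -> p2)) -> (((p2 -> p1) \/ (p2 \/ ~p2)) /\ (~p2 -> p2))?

u ||- (((p1 -> p2) -> p2) /\ (~p1 -> p2)) -> (((p2 -> p1) \/ (p2 \/ ~p2)) /\ (~p2 -> p2)): every world accessible from u that forces ((p1 -> p2) -> p2) /\ (~p1 -> p2) (namely v) also forces ((p2 -> p1) \/ (p2 \/ ~p2)) /\ (~p2 -> p2).

Yes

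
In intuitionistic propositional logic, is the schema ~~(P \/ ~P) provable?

This is the double negation of excluded middle, which is intuitionistically derivable.
Assuming ~(P \/ ~P): from P we'd get P \/ ~P, so ~P; but then P \/ ~P again — contradiction. Hence ~~(P \/ ~P).

Yes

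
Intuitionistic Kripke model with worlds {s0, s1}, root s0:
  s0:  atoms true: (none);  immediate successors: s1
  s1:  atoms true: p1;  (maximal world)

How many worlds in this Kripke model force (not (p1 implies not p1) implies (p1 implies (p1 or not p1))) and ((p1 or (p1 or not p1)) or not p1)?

s0: does not force it — s0 does not force (not (p1 implies not p1) implies (p1 implies (p1 or not p1))) and ((p1 or (p1 or not p1)) or not p1) since s0 fails (p1 or (p1 or not p1)) or not p1.
s1: forces it.
Worlds forcing the formula: {s1}.

1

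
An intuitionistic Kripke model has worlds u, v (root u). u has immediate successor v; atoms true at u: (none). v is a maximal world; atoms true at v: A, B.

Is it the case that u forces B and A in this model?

No

u does not force B and A since u fails B.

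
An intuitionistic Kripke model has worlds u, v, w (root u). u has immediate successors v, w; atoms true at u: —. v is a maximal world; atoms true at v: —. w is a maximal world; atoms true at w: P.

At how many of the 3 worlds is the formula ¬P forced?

1

u: does not force it — u ⊮ ¬P since w is accessible from u and w ⊩ P.
v: forces it.
w: does not force it.
Worlds forcing the formula: {v}.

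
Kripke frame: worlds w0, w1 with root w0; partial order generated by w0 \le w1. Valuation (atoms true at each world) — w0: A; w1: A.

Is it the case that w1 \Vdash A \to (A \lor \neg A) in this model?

Yes

w1 \Vdash A \to (A \lor \neg A): every world accessible from w1 that forces A (namely w1) also forces A \lor \neg A.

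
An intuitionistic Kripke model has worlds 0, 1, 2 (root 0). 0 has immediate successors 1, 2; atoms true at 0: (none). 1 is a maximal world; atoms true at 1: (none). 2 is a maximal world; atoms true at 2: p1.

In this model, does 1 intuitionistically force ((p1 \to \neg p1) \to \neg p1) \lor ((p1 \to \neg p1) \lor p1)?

1 \Vdash ((p1 \to \neg p1) \to \neg p1) \lor ((p1 \to \neg p1) \lor p1) via the disjunct (p1 \to \neg p1) \to \neg p1.

Yes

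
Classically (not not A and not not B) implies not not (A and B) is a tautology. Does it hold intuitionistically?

This is the distribution of double negation over conjunction, which is intuitionistically derivable.
Assume not not A, not not B, and not (A and B). From A we'd get not B (since A and B is refuted), contradicting not not B; so not A, contradicting not not A.

Yes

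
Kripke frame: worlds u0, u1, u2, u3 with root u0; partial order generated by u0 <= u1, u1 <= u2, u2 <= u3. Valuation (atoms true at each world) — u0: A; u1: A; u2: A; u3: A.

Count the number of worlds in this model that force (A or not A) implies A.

u0: forces it.
u1: forces it.
u2: forces it.
u3: forces it.
Worlds forcing the formula: {u0, u1, u2, u3}.

4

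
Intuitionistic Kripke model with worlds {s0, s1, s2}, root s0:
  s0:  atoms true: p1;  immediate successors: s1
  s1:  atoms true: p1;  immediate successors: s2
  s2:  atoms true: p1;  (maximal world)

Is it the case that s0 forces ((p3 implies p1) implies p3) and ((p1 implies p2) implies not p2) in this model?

s0 does not force ((p3 implies p1) implies p3) and ((p1 implies p2) implies not p2) since s0 fails (p3 implies p1) implies p3.

No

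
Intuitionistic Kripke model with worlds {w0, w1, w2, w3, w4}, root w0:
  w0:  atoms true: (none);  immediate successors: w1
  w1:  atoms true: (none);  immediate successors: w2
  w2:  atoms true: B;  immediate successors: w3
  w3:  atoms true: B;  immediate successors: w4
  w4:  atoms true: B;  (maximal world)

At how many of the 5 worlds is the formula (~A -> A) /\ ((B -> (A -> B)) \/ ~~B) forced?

w0: does not force it — w0 ||-/- (~A -> A) /\ ((B -> (A -> B)) \/ ~~B) since w0 fails ~A -> A.
w1: does not force it.
w2: does not force it.
w3: does not force it.
w4: does not force it.
Worlds forcing the formula: { }.

0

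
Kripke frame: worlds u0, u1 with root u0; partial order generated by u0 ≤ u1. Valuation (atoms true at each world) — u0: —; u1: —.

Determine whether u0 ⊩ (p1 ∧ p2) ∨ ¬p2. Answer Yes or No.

Yes

u0 ⊩ (p1 ∧ p2) ∨ ¬p2 via the disjunct ¬p2.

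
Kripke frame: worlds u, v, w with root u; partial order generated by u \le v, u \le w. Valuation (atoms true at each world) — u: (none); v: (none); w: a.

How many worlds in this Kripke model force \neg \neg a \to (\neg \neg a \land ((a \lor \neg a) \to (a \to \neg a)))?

u: does not force it — u \nVdash \neg \neg a \to (\neg \neg a \land ((a \lor \neg a) \to (a \to \neg a))): at the accessible world w, w \Vdash \neg \neg a but w \nVdash \neg \neg a \land ((a \lor \neg a) \to (a \to \neg a)).
v: forces it.
w: does not force it — w \nVdash \neg \neg a \to (\neg \neg a \land ((a \lor \neg a) \to (a \to \neg a))): already at w itself, w \Vdash \neg \neg a but w \nVdash \neg \neg a \land ((a \lor \neg a) \to (a \to \neg a)).
Worlds forcing the formula: {v}.

1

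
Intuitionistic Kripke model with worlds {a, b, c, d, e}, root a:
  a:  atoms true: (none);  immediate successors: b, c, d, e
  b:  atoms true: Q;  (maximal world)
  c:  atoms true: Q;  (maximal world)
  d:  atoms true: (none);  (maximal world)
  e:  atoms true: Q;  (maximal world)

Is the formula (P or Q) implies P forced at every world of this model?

Not every world: a does not force (P or Q) implies P.
a does not force (P or Q) implies P: at the accessible world b, b forces P or Q but b does not force P.
b lacks atom P, so b does not force P.

No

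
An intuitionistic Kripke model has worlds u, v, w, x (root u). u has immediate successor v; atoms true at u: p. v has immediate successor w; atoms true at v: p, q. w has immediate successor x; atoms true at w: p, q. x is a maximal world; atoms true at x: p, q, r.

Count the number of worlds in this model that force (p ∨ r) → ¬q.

0

u: does not force it — u ⊮ (p ∨ r) → ¬q: already at u itself, u ⊩ p ∨ r but u ⊮ ¬q.
v: does not force it.
w: does not force it.
x: does not force it.
Worlds forcing the formula: { }.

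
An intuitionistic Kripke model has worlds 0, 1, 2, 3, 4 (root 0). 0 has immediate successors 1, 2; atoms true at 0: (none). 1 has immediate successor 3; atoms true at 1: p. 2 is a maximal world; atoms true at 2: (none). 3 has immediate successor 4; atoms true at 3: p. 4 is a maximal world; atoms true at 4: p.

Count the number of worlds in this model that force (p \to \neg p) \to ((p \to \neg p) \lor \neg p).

5

0: forces it.
1: forces it.
2: forces it.
3: forces it.
4: forces it.
Worlds forcing the formula: {0, 1, 2, 3, 4}.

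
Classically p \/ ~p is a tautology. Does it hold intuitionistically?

No

This is the law of excluded middle, which is not intuitionistically valid.
A Kripke countermodel: worlds u, v; order generated by u <= v; atoms true at each world — u:{}; v:{p}.
u ||-/- p \/ ~p: neither disjunct is forced at u.
u lacks atom p, so u ||-/- p.
So the root u does not force the formula.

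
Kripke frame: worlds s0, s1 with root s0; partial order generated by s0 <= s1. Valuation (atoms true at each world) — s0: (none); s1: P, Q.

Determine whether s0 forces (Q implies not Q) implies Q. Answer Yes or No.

Yes

s0 forces (Q implies not Q) implies Q vacuously: no world accessible from s0 forces the antecedent Q implies not Q.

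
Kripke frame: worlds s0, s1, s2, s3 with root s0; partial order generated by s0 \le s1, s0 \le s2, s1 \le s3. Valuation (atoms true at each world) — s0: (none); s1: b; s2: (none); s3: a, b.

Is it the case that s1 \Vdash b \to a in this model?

No

s1 \nVdash b \to a: already at s1 itself, s1 \Vdash b but s1 \nVdash a.
s1 lacks atom a, so s1 \nVdash a.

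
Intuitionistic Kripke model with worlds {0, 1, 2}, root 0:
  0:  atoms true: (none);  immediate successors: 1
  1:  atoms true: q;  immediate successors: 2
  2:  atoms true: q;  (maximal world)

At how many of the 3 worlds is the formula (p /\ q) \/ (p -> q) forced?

0: forces it.
1: forces it.
2: forces it.
Worlds forcing the formula: {0, 1, 2}.

3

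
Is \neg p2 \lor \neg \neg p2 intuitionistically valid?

This is the weak law of excluded middle, which is not intuitionistically valid.
A Kripke countermodel: worlds 0, 1, 2; order generated by 0 \le 1, 0 \le 2; atoms true at each world — 0:{}; 1:{p2}; 2:{}.
0 \nVdash \neg p2 \lor \neg \neg p2: neither disjunct is forced at 0.
0 \nVdash \neg p2 since 1 is accessible from 0 and 1 \Vdash p2.
So the root 0 does not force the formula.

No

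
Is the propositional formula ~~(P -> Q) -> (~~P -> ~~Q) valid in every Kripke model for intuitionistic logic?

Yes

This is the distribution of double negation over implication, which is intuitionistically derivable.
Assume ~~(P -> Q) and ~~P; suppose ~Q. Then P -> Q would give ~P (by contraposition), contradicting ~~P; so ~(P -> Q), contradicting ~~(P -> Q). Hence ~~Q.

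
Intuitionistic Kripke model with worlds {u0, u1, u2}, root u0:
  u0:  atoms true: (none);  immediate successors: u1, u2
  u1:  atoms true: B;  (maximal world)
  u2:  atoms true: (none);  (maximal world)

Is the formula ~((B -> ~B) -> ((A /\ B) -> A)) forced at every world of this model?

No

Not every world: u0 ||-/- ~((B -> ~B) -> ((A /\ B) -> A)).
u0 ||-/- ~((B -> ~B) -> ((A /\ B) -> A)) since u0 is accessible from u0 and u0 ||- (B -> ~B) -> ((A /\ B) -> A).
u0 ||- (B -> ~B) -> ((A /\ B) -> A): every world accessible from u0 that forces B -> ~B (namely u2) also forces (A /\ B) -> A.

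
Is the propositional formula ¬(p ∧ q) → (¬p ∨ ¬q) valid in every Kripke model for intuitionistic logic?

This is the constructively invalid direction of De Morgan's law for conjunction, which is not intuitionistically valid.
A Kripke countermodel: worlds a, b, c; order generated by a ≤ b, a ≤ c; atoms true at each world — a:{}; b:{p}; c:{q}.
a ⊮ ¬(p ∧ q) → (¬p ∨ ¬q): already at a itself, a ⊩ ¬(p ∧ q) but a ⊮ ¬p ∨ ¬q.
a ⊮ ¬p ∨ ¬q: neither disjunct is forced at a.
a ⊮ ¬p since b is accessible from a and b ⊩ p.
So the root a does not force the formula.

No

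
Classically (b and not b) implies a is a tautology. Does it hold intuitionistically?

Yes

This is an instance of ex falso quodlibet, which is intuitionistically derivable.
No world can force both b and not b, so the antecedent b and not b is never forced and the implication holds vacuously at every world.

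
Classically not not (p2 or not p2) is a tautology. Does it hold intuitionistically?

Yes

This is the double negation of excluded middle, which is intuitionistically derivable.
Assuming not (p2 or not p2): from p2 we'd get p2 or not p2, so not p2; but then p2 or not p2 again — contradiction. Hence not not (p2 or not p2).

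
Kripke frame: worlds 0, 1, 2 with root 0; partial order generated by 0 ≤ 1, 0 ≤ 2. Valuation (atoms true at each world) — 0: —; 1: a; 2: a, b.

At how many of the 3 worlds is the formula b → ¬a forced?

1

0: does not force it — 0 ⊮ b → ¬a: at the accessible world 2, 2 ⊩ b but 2 ⊮ ¬a.
1: forces it.
2: does not force it — 2 ⊮ b → ¬a: already at 2 itself, 2 ⊩ b but 2 ⊮ ¬a.
Worlds forcing the formula: {1}.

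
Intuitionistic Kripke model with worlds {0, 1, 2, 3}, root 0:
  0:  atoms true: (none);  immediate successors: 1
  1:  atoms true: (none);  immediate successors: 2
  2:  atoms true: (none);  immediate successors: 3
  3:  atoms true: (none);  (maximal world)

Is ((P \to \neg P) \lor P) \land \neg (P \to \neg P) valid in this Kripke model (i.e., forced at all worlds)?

No

Not every world: 0 \nVdash ((P \to \neg P) \lor P) \land \neg (P \to \neg P).
0 \nVdash ((P \to \neg P) \lor P) \land \neg (P \to \neg P) since 0 fails \neg (P \to \neg P).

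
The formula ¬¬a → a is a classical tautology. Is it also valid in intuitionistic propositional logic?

No

This is double-negation elimination, which is not intuitionistically valid.
A Kripke countermodel: worlds s0, s1; order generated by s0 ≤ s1; atoms true at each world — s0:{}; s1:{a}.
s0 ⊮ ¬¬a → a: already at s0 itself, s0 ⊩ ¬¬a but s0 ⊮ a.
s0 lacks atom a, so s0 ⊮ a.
So the root s0 does not force the formula.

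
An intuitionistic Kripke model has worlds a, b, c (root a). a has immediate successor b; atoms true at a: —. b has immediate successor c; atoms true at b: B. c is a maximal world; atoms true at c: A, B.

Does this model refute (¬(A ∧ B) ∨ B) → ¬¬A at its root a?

a ⊩ (¬(A ∧ B) ∨ B) → ¬¬A: every world accessible from a that forces ¬(A ∧ B) ∨ B (namely b, c) also forces ¬¬A.
So the root a forces (¬(A ∧ B) ∨ B) → ¬¬A; the model is not a countermodel.

No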